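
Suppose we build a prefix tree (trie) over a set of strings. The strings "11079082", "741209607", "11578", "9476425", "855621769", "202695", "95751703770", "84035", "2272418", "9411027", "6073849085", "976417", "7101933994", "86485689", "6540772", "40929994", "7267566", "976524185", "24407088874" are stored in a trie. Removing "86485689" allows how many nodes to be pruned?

7

A node on "86485689"'s path can go only if nothing else ends at it or branches off below it.
The suffix "6485689" (7 nodes) is used only by "86485689"; the node for "8" still has the child "5", so pruning stops there.
Nodes removed: 7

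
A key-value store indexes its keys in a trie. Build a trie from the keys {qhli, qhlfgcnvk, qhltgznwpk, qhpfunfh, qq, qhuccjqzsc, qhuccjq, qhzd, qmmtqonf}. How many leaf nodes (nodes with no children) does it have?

8

Leaves are exactly the stored words that no other stored word extends.
Those words: "qhlfgcnvk", "qhli", "qhltgznwpk", "qhpfunfh", "qhuccjqzsc", "qhzd", "qmmtqonf", "qq"
Leaf count: 8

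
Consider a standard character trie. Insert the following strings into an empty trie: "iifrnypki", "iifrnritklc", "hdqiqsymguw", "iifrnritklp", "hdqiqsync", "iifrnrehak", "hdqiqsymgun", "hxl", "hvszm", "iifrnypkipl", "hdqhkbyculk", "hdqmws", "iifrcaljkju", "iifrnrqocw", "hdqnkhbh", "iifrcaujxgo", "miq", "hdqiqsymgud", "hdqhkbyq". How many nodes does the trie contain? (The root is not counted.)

Count nodes per top-level branch (shared prefixes stored once):
  'h'-branch (hdqhkbyculk, hdqhkbyq, hdqiqsymgud, hdqiqsymgun, hdqiqsymguw, hdqiqsync, hdqmws, hdqnkhbh, hvszm, hxl): 38 nodes
  'i'-branch (iifrcaljkju, iifrcaujxgo, iifrnrehak, iifrnritklc, iifrnritklp, iifrnrqocw, iifrnypki, iifrnypkipl): 38 nodes
  'm'-branch (miq): 3 nodes
Sum: 79

79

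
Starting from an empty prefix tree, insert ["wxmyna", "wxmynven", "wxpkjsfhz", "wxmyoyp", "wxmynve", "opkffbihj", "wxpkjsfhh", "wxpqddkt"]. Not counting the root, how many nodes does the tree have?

34

Trie structure (* marks end of a word):
(root)
├─ o
│  └─ p
│     └─ k
│        └─ f
│           └─ f
│              └─ b
│                 └─ i
│                    └─ h
│                       └─ j *
└─ w
   └─ x
      ├─ m
      │  └─ y
      │     ├─ n
      │     │  ├─ a *
      │     │  └─ v
      │     │     └─ e *
      │     │        └─ n *
      │     └─ o
      │        └─ y
      │           └─ p *
      └─ p
         ├─ k
         │  └─ j
         │     └─ s
         │        └─ f
         │           └─ h
         │              ├─ h *
         │              └─ z *
         └─ q
            └─ d
               └─ d
                  └─ k
                     └─ t *
Counting every labelled node above: 34.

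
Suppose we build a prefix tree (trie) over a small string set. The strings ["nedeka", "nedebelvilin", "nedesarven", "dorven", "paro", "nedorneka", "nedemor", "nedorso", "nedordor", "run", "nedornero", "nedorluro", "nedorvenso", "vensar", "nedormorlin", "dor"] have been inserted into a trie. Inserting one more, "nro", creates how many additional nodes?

2

"n" is already a path in the trie; the remaining "ro" must be added.
New nodes needed: |"nro"| − 1 = 3 − 1 = 2.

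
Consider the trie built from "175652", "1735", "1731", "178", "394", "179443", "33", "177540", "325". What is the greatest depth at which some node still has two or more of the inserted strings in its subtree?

3

The deepest shared node is where two words last agree before diverging.
"1731" and "1735" agree on "173" (3 characters) before diverging; nothing deeper is shared.
Longest shared-prefix length: 3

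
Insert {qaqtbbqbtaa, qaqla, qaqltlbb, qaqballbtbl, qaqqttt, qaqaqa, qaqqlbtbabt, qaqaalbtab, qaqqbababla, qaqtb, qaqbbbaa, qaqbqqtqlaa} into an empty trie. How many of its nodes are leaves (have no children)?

11

A leaf is a node with no children — equivalently, the end of a word that is not a proper prefix of any other stored word.
Those words: "qaqaalbtab", "qaqaqa", "qaqballbtbl", "qaqbbbaa", "qaqbqqtqlaa", "qaqla", "qaqltlbb", "qaqqbababla", "qaqqlbtbabt", "qaqqttt", "qaqtbbqbtaa"
Leaf count: 11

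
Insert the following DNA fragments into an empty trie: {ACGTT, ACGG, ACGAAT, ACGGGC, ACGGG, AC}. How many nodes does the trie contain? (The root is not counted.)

11

Count nodes per top-level branch (shared prefixes stored once):
  'A'-branch (AC, ACGAAT, ACGG, ACGGG, ACGGGC, ACGTT): 11 nodes
Sum: 11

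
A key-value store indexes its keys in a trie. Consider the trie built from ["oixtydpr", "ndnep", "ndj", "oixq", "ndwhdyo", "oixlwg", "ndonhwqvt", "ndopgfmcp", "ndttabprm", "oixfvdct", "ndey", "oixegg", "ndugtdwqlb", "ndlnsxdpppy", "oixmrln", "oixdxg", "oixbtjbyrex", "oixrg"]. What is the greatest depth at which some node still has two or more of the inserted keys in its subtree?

Equivalently: take the maximum, over all pairs, of their longest common prefix length.
e.g. "ndonhwqvt" and "ndopgfmcp" share the prefix "ndo" of length 3; no pair shares a longer one.
Longest shared-prefix length: 3

3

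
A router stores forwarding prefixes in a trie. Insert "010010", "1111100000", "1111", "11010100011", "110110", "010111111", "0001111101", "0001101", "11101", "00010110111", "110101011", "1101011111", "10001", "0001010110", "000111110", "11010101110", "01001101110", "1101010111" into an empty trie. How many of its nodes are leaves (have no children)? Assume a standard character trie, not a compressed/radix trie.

14

A leaf is a node with no children — equivalently, the end of a word that is not a proper prefix of any other stored word.
Those words: "0001010110", "00010110111", "0001101", "0001111101", "010010", "01001101110", "010111111", "10001", "11010100011", "11010101110", "1101011111", "110110", "11101", "1111100000"
Leaf count: 14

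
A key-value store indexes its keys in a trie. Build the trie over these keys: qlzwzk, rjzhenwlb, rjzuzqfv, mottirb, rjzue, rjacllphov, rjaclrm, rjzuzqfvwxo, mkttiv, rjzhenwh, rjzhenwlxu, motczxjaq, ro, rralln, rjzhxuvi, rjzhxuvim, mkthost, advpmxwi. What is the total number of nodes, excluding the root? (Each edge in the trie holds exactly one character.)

78

Count nodes per top-level branch (shared prefixes stored once):
  'a'-branch (advpmxwi): 8 nodes
  'm'-branch (mkthost, mkttiv, motczxjaq, mottirb): 22 nodes
  'q'-branch (qlzwzk): 6 nodes
  'r'-branch (rjacllphov, rjaclrm, rjzhenwh, rjzhenwlb, rjzhenwlxu, rjzhxuvi, rjzhxuvim, rjzue, rjzuzqfv, rjzuzqfvwxo, ro, rralln): 42 nodes
Sum: 78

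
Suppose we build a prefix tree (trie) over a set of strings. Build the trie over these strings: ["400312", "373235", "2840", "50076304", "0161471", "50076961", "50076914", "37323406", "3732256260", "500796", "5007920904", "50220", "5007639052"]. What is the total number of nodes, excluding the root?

59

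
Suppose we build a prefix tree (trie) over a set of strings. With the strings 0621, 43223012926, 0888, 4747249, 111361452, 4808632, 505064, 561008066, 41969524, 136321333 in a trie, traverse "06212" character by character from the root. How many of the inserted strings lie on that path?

Walk "06212" from the root; an end-of-word marker is hit whenever a stored word is a prefix of "06212".
Prefixes of the query that are stored words: "0621"
Count: 1

1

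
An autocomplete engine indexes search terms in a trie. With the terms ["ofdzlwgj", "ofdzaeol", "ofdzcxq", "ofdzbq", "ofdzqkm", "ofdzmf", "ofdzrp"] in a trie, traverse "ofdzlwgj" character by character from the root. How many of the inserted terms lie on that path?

1

Traverse "ofdzlwgj" character by character; count nodes along the way that are marked as word ends.
Prefixes of the query that are stored words: "ofdzlwgj"
Count: 1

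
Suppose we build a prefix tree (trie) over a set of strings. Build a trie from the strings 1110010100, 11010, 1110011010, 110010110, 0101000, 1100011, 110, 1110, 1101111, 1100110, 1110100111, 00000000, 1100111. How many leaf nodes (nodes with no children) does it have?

A leaf is a node with no children — equivalently, the end of a word that is not a proper prefix of any other stored word.
Those words: "00000000", "0101000", "1100011", "110010110", "1100110", "1100111", "11010", "1101111", "1110010100", "1110011010", "1110100111"
Leaf count: 11

11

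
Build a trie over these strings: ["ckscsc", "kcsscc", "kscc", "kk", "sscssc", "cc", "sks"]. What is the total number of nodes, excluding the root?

25

Trace insertions, counting only characters that open a new branch:
  "ckscsc" → 6 new (c, k, s, c, s, c)
  "kcsscc" → 6 new (k, c, s, s, c, c)
  "kscc" → prefix "k" already present; 3 new (s, c, c)
  "kk" → prefix "k" already present; 1 new (k)
  "sscssc" → 6 new (s, s, c, s, s, c)
  "cc" → prefix "c" already present; 1 new (c)
  "sks" → prefix "s" already present; 2 new (k, s)
Total nodes = 6 + 6 + 3 + 1 + 6 + 1 + 2 = 25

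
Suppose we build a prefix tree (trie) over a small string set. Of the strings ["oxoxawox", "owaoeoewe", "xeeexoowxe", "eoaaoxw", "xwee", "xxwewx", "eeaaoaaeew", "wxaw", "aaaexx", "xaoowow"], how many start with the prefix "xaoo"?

Walk to "xaoo"; the words in its subtree are exactly those with that prefix.
Matches: "xaoowow"
Count: 1

1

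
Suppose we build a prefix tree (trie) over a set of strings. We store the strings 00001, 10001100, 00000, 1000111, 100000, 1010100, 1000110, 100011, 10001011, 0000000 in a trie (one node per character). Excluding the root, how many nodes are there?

For each word, the new-node count is its length minus the longest prefix already in the trie:
  "00001" → 5 new (0, 0, 0, 0, 1)
  "10001100" → 8 new (1, 0, 0, 0, 1, 1, 0, 0)
  "00000" → prefix "0000" already present; 1 new (0)
  "1000111" → prefix "100011" already present; 1 new (1)
  "100000" → prefix "1000" already present; 2 new (0, 0)
  "1010100" → prefix "10" already present; 5 new (1, 0, 1, 0, 0)
  "1000110" → prefix "1000110" already present; 0 new (none)
  "100011" → prefix "100011" already present; 0 new (none)
  "10001011" → prefix "10001" already present; 3 new (0, 1, 1)
  "0000000" → prefix "00000" already present; 2 new (0, 0)
Total nodes = 5 + 8 + 1 + 1 + 2 + 5 + 0 + 0 + 3 + 2 = 27

27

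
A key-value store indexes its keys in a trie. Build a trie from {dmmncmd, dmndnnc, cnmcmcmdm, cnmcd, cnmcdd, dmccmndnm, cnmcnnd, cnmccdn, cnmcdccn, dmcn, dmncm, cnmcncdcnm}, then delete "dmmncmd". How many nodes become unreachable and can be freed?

A node on "dmmncmd"'s path can go only if nothing else ends at it or branches off below it.
The suffix "mncmd" (5 nodes) is used only by "dmmncmd"; the node for "dm" still has the child "n", so pruning stops there.
Nodes removed: 5

5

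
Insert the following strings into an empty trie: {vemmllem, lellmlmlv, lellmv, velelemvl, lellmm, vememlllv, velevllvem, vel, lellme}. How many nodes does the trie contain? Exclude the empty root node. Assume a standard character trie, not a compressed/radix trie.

Count nodes per top-level branch (shared prefixes stored once):
  'l'-branch (lellme, lellmlmlv, lellmm, lellmv): 12 nodes
  'v'-branch (vel, velelemvl, velevllvem, vememlllv, vemmllem): 27 nodes
Sum: 39

39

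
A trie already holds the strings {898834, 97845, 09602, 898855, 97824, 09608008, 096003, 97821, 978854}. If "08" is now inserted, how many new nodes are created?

Walking "08" from the root, the first 1 characters ("0") follow existing edges; "8" is the first miss.
New nodes needed: |"08"| − 1 = 2 − 1 = 1.

1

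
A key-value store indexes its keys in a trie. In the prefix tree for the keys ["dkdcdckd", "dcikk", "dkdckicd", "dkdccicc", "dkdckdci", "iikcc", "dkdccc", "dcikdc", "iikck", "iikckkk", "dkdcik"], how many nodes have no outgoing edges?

Leaves are exactly the stored words that no other stored word extends.
Those words: "dcikdc", "dcikk", "dkdccc", "dkdccicc", "dkdcdckd", "dkdcik", "dkdckdci", "dkdckicd", "iikcc", "iikckkk"
Leaf count: 10

10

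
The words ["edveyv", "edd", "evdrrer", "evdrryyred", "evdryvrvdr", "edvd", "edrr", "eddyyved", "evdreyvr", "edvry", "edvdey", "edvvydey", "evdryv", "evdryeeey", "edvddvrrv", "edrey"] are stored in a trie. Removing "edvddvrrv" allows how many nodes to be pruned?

5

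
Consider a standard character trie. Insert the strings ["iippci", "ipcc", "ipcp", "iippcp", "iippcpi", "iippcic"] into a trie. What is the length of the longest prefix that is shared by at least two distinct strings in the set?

The deepest shared node is where two words last agree before diverging.
e.g. "iippci" and "iippcic" share the prefix "iippci" of length 6; no pair shares a longer one.
Longest shared-prefix length: 6

6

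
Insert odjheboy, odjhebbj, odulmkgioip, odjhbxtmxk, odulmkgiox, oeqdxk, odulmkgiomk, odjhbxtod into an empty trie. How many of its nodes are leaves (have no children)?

8

A leaf is a node with no children — equivalently, the end of a word that is not a proper prefix of any other stored word.
Those words: "odjhbxtmxk", "odjhbxtod", "odjhebbj", "odjheboy", "odulmkgioip", "odulmkgiomk", "odulmkgiox", "oeqdxk"
Leaf count: 8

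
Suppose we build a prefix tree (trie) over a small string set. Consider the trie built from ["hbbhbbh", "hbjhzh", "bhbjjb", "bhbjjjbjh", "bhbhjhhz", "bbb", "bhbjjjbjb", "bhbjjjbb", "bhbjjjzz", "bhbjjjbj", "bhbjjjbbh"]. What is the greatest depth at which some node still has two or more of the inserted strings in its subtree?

8

Equivalently: take the maximum, over all pairs, of their longest common prefix length.
"bhbjjjbb" and "bhbjjjbbh" agree on "bhbjjjbb" (8 characters) before diverging; nothing deeper is shared.
Longest shared-prefix length: 8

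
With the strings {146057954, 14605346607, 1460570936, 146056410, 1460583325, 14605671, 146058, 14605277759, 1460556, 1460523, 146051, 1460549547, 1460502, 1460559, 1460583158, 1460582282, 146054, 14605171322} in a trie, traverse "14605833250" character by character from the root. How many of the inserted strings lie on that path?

2

Check each prefix of "14605833250" against the stored set — each match is an end-marker on the path.
Prefixes of the query that are stored words: "146058", "1460583325"
Count: 2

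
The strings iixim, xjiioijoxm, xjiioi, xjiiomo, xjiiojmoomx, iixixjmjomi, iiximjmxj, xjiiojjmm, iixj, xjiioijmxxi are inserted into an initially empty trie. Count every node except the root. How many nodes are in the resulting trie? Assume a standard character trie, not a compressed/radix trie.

Count nodes per top-level branch (shared prefixes stored once):
  'i'-branch (iixim, iiximjmxj, iixixjmjomi, iixj): 17 nodes
  'x'-branch (xjiioi, xjiioijmxxi, xjiioijoxm, xjiiojjmm, xjiiojmoomx, xjiiomo): 25 nodes
Sum: 42

42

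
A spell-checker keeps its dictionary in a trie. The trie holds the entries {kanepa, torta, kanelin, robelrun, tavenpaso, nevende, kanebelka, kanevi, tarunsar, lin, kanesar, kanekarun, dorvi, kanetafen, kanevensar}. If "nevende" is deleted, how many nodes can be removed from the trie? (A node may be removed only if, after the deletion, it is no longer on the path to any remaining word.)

7

A node on "nevende"'s path can go only if nothing else ends at it or branches off below it.
No other word shares any prefix with "nevende", so all 7 of its nodes go.
Nodes removed: 7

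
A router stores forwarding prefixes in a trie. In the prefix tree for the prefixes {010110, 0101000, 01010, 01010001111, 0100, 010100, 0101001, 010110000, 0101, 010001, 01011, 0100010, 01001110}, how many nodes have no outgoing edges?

5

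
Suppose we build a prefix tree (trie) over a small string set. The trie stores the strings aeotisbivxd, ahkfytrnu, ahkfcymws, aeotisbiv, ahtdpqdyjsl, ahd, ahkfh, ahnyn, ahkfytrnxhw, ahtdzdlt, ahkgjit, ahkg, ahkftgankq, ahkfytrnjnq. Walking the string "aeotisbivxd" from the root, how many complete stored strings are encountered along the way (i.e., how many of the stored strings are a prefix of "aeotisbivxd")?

2

Traverse "aeotisbivxd" character by character; count nodes along the way that are marked as word ends.
Prefixes of the query that are stored words: "aeotisbiv", "aeotisbivxd"
Count: 2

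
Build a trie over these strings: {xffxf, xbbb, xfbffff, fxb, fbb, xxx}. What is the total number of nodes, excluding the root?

Trace insertions, counting only characters that open a new branch:
  "xffxf" → 5 new (x, f, f, x, f)
  "xbbb" → prefix "x" already present; 3 new (b, b, b)
  "xfbffff" → prefix "xf" already present; 5 new (b, f, f, f, f)
  "fxb" → 3 new (f, x, b)
  "fbb" → prefix "f" already present; 2 new (b, b)
  "xxx" → prefix "x" already present; 2 new (x, x)
Total nodes = 5 + 3 + 5 + 3 + 2 + 2 = 20

20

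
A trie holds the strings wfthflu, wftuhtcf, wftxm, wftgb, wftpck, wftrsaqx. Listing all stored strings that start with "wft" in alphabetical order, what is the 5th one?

wftuhtcf

Filter for "wft…" and sort: "wftgb", "wfthflu", "wftpck", "wftrsaqx", "wftuhtcf", "wftxm"
Position 5: wftuhtcf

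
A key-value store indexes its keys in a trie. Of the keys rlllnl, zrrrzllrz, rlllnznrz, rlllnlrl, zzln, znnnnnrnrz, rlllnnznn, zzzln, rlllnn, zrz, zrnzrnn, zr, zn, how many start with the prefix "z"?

8

Traverse to the node for "z", then collect every word in that subtree.
Words under "z": zn, znnnnnrnrz, zr, zrnzrnn, zrrrzllrz, zrz, zzln, zzzln
Count: 8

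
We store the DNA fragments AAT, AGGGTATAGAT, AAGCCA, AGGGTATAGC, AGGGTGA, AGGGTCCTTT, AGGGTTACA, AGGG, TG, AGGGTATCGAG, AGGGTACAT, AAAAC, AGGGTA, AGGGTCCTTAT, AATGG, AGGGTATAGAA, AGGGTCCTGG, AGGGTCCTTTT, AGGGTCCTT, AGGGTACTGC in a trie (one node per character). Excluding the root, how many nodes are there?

For each word, the new-node count is its length minus the longest prefix already in the trie:
  "AAT" → 3 new (A, A, T)
  "AGGGTATAGAT" → prefix "A" already present; 10 new (G, G, G, T, A, T, A, G, A, T)
  "AAGCCA" → prefix "AA" already present; 4 new (G, C, C, A)
  "AGGGTATAGC" → prefix "AGGGTATAG" already present; 1 new (C)
  "AGGGTGA" → prefix "AGGGT" already present; 2 new (G, A)
  "AGGGTCCTTT" → prefix "AGGGT" already present; 5 new (C, C, T, T, T)
  "AGGGTTACA" → prefix "AGGGT" already present; 4 new (T, A, C, A)
  "AGGG" → prefix "AGGG" already present; 0 new (none)
  "TG" → 2 new (T, G)
  "AGGGTATCGAG" → prefix "AGGGTAT" already present; 4 new (C, G, A, G)
  "AGGGTACAT" → prefix "AGGGTA" already present; 3 new (C, A, T)
  "AAAAC" → prefix "AA" already present; 3 new (A, A, C)
  "AGGGTA" → prefix "AGGGTA" already present; 0 new (none)
  "AGGGTCCTTAT" → prefix "AGGGTCCTT" already present; 2 new (A, T)
  "AATGG" → prefix "AAT" already present; 2 new (G, G)
  "AGGGTATAGAA" → prefix "AGGGTATAGA" already present; 1 new (A)
  "AGGGTCCTGG" → prefix "AGGGTCCT" already present; 2 new (G, G)
  "AGGGTCCTTTT" → prefix "AGGGTCCTTT" already present; 1 new (T)
  "AGGGTCCTT" → prefix "AGGGTCCTT" already present; 0 new (none)
  "AGGGTACTGC" → prefix "AGGGTAC" already present; 3 new (T, G, C)
Total nodes = 3 + 10 + 4 + 1 + 2 + 5 + 4 + 0 + 2 + 4 + 3 + 3 + 0 + 2 + 2 + 1 + 2 + 1 + 0 + 3 = 52

52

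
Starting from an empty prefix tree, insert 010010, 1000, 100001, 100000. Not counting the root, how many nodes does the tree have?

Trie structure (* marks end of a word):
(root)
├─ 0
│  └─ 1
│     └─ 0
│        └─ 0
│           └─ 1
│              └─ 0 *
└─ 1
   └─ 0
      └─ 0
         └─ 0 *
            └─ 0
               ├─ 0 *
               └─ 1 *
Counting every labelled node above: 13.

13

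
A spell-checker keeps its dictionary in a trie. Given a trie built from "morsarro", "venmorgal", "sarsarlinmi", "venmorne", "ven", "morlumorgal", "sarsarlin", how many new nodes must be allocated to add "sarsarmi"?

"sarsar" is already a path in the trie; the remaining "mi" must be added.
New nodes needed: |"sarsarmi"| − 6 = 8 − 6 = 2.

2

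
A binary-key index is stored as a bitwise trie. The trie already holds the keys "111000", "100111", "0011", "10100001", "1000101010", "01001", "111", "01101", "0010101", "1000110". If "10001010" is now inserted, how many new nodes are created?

"10001010" is already a full path in the trie; only an end-marker is added.
No new nodes are needed: 0.

0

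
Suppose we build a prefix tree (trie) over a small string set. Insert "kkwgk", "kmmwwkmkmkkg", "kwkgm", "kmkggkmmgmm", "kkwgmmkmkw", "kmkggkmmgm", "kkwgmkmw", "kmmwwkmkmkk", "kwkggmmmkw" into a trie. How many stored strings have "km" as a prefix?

4

Traverse to the node for "km", then collect every word in that subtree.
Words under "km": kmkggkmmgm, kmkggkmmgmm, kmmwwkmkmkk, kmmwwkmkmkkg
Count: 4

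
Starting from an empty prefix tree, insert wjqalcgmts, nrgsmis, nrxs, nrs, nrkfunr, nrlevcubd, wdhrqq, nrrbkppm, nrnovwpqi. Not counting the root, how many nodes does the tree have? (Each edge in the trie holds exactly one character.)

Insert word by word; a character creates a node only if that edge doesn't already exist:
  "wjqalcgmts" → 10 new (w, j, q, a, l, c, g, m, t, s)
  "nrgsmis" → 7 new (n, r, g, s, m, i, s)
  "nrxs" → prefix "nr" already present; 2 new (x, s)
  "nrs" → prefix "nr" already present; 1 new (s)
  "nrkfunr" → prefix "nr" already present; 5 new (k, f, u, n, r)
  "nrlevcubd" → prefix "nr" already present; 7 new (l, e, v, c, u, b, d)
  "wdhrqq" → prefix "w" already present; 5 new (d, h, r, q, q)
  "nrrbkppm" → prefix "nr" already present; 6 new (r, b, k, p, p, m)
  "nrnovwpqi" → prefix "nr" already present; 7 new (n, o, v, w, p, q, i)
Total nodes = 10 + 7 + 2 + 1 + 5 + 7 + 5 + 6 + 7 = 50

50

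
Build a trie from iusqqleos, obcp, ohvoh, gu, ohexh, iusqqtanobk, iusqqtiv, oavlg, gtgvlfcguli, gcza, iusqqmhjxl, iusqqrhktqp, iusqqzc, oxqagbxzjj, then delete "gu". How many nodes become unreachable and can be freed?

1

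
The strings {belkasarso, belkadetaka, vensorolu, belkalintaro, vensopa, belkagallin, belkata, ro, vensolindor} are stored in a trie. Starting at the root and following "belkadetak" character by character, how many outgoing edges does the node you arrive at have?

1

Walk "belkadetak" from the root, arriving at one node.
Distinct next characters after "belkadetak": a.
That node has 1 child edge.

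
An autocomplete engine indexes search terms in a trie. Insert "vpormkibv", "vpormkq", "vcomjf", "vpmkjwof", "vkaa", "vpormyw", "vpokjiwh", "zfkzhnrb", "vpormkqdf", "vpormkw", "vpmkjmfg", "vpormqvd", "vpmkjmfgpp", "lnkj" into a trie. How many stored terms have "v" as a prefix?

12

Walk to "v"; the words in its subtree are exactly those with that prefix.
Words under "v": vcomjf, vkaa, vpmkjmfg, vpmkjmfgpp, vpmkjwof, vpokjiwh, vpormkibv, vpormkq, vpormkqdf, vpormkw, vpormqvd, vpormyw
Count: 12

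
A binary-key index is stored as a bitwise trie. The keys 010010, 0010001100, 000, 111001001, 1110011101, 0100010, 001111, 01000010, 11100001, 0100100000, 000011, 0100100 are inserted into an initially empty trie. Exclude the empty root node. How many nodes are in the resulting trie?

Trace insertions, counting only characters that open a new branch:
  "010010" → 6 new (0, 1, 0, 0, 1, 0)
  "0010001100" → prefix "0" already present; 9 new (0, 1, 0, 0, 0, 1, 1, 0, 0)
  "000" → prefix "00" already present; 1 new (0)
  "111001001" → 9 new (1, 1, 1, 0, 0, 1, 0, 0, 1)
  "1110011101" → prefix "111001" already present; 4 new (1, 1, 0, 1)
  "0100010" → prefix "0100" already present; 3 new (0, 1, 0)
  "001111" → prefix "001" already present; 3 new (1, 1, 1)
  "01000010" → prefix "01000" already present; 3 new (0, 1, 0)
  "11100001" → prefix "11100" already present; 3 new (0, 0, 1)
  "0100100000" → prefix "010010" already present; 4 new (0, 0, 0, 0)
  "000011" → prefix "000" already present; 3 new (0, 1, 1)
  "0100100" → prefix "0100100" already present; 0 new (none)
Total nodes = 6 + 9 + 1 + 9 + 4 + 3 + 3 + 3 + 3 + 4 + 3 + 0 = 48

48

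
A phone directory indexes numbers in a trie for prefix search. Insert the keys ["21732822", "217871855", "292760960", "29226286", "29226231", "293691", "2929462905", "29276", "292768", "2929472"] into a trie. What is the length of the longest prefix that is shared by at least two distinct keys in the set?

6

Look for the deepest trie node that still has at least two words in its subtree.
"29226231" and "29226286" agree on "292262" (6 characters) before diverging; nothing deeper is shared.
Longest shared-prefix length: 6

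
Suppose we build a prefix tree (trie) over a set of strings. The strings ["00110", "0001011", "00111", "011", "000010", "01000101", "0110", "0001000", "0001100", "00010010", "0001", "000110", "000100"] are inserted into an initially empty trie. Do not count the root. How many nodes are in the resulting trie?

Insert word by word; a character creates a node only if that edge doesn't already exist:
  "00110" → 5 new (0, 0, 1, 1, 0)
  "0001011" → prefix "00" already present; 5 new (0, 1, 0, 1, 1)
  "00111" → prefix "0011" already present; 1 new (1)
  "011" → prefix "0" already present; 2 new (1, 1)
  "000010" → prefix "000" already present; 3 new (0, 1, 0)
  "01000101" → prefix "01" already present; 6 new (0, 0, 0, 1, 0, 1)
  "0110" → prefix "011" already present; 1 new (0)
  "0001000" → prefix "00010" already present; 2 new (0, 0)
  "0001100" → prefix "0001" already present; 3 new (1, 0, 0)
  "00010010" → prefix "000100" already present; 2 new (1, 0)
  "0001" → prefix "0001" already present; 0 new (none)
  "000110" → prefix "000110" already present; 0 new (none)
  "000100" → prefix "000100" already present; 0 new (none)
Total nodes = 5 + 5 + 1 + 2 + 3 + 6 + 1 + 2 + 3 + 2 + 0 + 0 + 0 = 30

30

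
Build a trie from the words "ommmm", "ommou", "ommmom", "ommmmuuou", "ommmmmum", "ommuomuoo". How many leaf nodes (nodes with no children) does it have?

A leaf is a node with no children — equivalently, the end of a word that is not a proper prefix of any other stored word.
Those words: "ommmmmum", "ommmmuuou", "ommmom", "ommou", "ommuomuoo"
Leaf count: 5

5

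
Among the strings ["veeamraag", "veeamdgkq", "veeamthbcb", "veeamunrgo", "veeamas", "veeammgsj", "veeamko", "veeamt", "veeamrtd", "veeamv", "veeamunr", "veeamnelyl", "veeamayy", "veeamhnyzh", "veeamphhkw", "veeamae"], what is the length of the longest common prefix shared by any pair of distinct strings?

The deepest shared node is where two words last agree before diverging.
e.g. "veeamunr" and "veeamunrgo" share the prefix "veeamunr" of length 8; no pair shares a longer one.
Longest shared-prefix length: 8

8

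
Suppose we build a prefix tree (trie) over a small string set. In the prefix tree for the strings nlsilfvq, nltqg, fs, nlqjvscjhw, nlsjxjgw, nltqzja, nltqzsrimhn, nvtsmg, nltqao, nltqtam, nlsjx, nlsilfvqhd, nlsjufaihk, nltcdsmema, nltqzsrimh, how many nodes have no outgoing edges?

12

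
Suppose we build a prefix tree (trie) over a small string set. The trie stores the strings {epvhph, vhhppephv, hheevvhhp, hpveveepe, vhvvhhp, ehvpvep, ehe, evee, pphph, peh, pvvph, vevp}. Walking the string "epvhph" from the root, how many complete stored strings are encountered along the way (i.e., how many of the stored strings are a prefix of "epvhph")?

1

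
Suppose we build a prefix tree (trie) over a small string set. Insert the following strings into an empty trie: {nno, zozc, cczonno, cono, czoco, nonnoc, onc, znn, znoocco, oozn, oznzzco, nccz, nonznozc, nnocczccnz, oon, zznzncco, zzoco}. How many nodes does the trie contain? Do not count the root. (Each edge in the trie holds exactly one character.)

Insert word by word; a character creates a node only if that edge doesn't already exist:
  "nno" → 3 new (n, n, o)
  "zozc" → 4 new (z, o, z, c)
  "cczonno" → 7 new (c, c, z, o, n, n, o)
  "cono" → prefix "c" already present; 3 new (o, n, o)
  "czoco" → prefix "c" already present; 4 new (z, o, c, o)
  "nonnoc" → prefix "n" already present; 5 new (o, n, n, o, c)
  "onc" → 3 new (o, n, c)
  "znn" → prefix "z" already present; 2 new (n, n)
  "znoocco" → prefix "zn" already present; 5 new (o, o, c, c, o)
  "oozn" → prefix "o" already present; 3 new (o, z, n)
  "oznzzco" → prefix "o" already present; 6 new (z, n, z, z, c, o)
  "nccz" → prefix "n" already present; 3 new (c, c, z)
  "nonznozc" → prefix "non" already present; 5 new (z, n, o, z, c)
  "nnocczccnz" → prefix "nno" already present; 7 new (c, c, z, c, c, n, z)
  "oon" → prefix "oo" already present; 1 new (n)
  "zznzncco" → prefix "z" already present; 7 new (z, n, z, n, c, c, o)
  "zzoco" → prefix "zz" already present; 3 new (o, c, o)
Total nodes = 3 + 4 + 7 + 3 + 4 + 5 + 3 + 2 + 5 + 3 + 6 + 3 + 5 + 7 + 1 + 7 + 3 = 71

71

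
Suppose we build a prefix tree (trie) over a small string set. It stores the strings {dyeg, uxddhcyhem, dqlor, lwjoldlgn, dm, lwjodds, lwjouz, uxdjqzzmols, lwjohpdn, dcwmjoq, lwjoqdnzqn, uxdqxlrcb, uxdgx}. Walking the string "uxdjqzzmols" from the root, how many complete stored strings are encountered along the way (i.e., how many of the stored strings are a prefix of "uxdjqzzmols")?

1

Check each prefix of "uxdjqzzmols" against the stored set — each match is an end-marker on the path.
Prefixes of the query that are stored words: "uxdjqzzmols"
Count: 1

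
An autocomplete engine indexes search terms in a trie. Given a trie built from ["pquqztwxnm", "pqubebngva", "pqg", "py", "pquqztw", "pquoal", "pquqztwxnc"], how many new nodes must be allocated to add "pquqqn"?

The longest prefix of "pquqqn" already in the trie is "pquq" (length 4).
Each of the 2 remaining characters creates one node.

2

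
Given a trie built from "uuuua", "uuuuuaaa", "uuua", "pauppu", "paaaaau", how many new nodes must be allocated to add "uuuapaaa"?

Walking "uuuapaaa" from the root, the first 4 characters ("uuua") follow existing edges; "p" is the first miss.
Each of the 4 remaining characters creates one node.

4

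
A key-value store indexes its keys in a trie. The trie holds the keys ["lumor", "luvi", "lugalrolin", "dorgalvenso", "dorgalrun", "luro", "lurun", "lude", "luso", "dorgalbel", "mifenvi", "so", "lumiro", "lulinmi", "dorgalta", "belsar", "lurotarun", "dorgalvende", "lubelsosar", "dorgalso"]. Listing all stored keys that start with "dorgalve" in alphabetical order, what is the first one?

dorgalvende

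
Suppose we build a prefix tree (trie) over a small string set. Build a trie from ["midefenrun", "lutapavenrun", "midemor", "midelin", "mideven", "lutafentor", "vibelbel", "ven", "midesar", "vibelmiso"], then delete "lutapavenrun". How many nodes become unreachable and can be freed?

Walk "lutapavenrun" from the leaf back toward the root, removing each node that no remaining word uses.
The suffix "pavenrun" (8 nodes) is used only by "lutapavenrun"; the node for "luta" still has the child "f", so pruning stops there.
Nodes removed: 8

8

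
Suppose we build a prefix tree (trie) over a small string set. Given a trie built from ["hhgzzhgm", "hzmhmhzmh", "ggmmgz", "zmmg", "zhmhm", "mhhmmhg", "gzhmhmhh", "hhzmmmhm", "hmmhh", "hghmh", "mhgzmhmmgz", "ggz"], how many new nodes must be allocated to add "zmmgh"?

Walking "zmmgh" from the root, the first 4 characters ("zmmg") follow existing edges; "h" is the first miss.
Each of the 1 remaining characters creates one node.

1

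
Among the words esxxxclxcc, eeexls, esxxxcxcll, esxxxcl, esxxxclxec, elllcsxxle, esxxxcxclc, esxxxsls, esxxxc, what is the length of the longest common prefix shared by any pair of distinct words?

Look for the deepest trie node that still has at least two words in its subtree.
e.g. "esxxxcxclc" and "esxxxcxcll" share the prefix "esxxxcxcl" of length 9; no pair shares a longer one.
Longest shared-prefix length: 9

9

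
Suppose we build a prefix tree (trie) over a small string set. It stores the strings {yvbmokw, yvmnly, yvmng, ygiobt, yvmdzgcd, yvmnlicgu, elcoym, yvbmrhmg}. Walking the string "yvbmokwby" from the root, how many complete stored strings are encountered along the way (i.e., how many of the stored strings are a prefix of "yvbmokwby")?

Traverse "yvbmokwby" character by character; count nodes along the way that are marked as word ends.
Prefixes of the query that are stored words: "yvbmokw"
Count: 1

1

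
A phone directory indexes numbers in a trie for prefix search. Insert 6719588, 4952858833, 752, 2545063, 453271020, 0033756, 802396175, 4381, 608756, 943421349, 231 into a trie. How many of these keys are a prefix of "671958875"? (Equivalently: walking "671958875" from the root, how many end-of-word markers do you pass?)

Walk "671958875" from the root; an end-of-word marker is hit whenever a stored word is a prefix of "671958875".
Prefixes of the query that are stored words: "6719588"
Count: 1

1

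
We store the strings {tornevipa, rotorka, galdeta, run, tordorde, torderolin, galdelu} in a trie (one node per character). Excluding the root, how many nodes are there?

For each word, the new-node count is its length minus the longest prefix already in the trie:
  "tornevipa" → 9 new (t, o, r, n, e, v, i, p, a)
  "rotorka" → 7 new (r, o, t, o, r, k, a)
  "galdeta" → 7 new (g, a, l, d, e, t, a)
  "run" → prefix "r" already present; 2 new (u, n)
  "tordorde" → prefix "tor" already present; 5 new (d, o, r, d, e)
  "torderolin" → prefix "tord" already present; 6 new (e, r, o, l, i, n)
  "galdelu" → prefix "galde" already present; 2 new (l, u)
Total nodes = 9 + 7 + 7 + 2 + 5 + 6 + 2 = 38

38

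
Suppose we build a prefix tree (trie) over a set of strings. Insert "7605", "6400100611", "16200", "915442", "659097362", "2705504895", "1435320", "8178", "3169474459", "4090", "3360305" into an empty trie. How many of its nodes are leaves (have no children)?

Leaves are exactly the stored words that no other stored word extends.
Those words: "1435320", "16200", "2705504895", "3169474459", "3360305", "4090", "6400100611", "659097362", "7605", "8178", "915442"
Leaf count: 11

11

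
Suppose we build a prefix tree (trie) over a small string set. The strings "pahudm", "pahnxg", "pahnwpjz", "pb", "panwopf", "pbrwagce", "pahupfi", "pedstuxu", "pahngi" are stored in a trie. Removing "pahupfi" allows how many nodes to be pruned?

3

After clearing the end-marker at "pahupfi", prune upward until reaching a node still needed by another word.
The suffix "pfi" (3 nodes) is used only by "pahupfi"; the node for "pahu" still has the child "d", so pruning stops there.
Nodes removed: 3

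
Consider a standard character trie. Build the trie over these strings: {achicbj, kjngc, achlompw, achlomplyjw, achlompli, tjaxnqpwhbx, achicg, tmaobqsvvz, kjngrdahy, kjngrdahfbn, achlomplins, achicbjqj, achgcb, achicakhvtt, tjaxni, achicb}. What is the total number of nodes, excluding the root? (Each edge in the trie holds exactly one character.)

Trace insertions, counting only characters that open a new branch:
  "achicbj" → 7 new (a, c, h, i, c, b, j)
  "kjngc" → 5 new (k, j, n, g, c)
  "achlompw" → prefix "ach" already present; 5 new (l, o, m, p, w)
  "achlomplyjw" → prefix "achlomp" already present; 4 new (l, y, j, w)
  "achlompli" → prefix "achlompl" already present; 1 new (i)
  "tjaxnqpwhbx" → 11 new (t, j, a, x, n, q, p, w, h, b, x)
  "achicg" → prefix "achic" already present; 1 new (g)
  "tmaobqsvvz" → prefix "t" already present; 9 new (m, a, o, b, q, s, v, v, z)
  "kjngrdahy" → prefix "kjng" already present; 5 new (r, d, a, h, y)
  "kjngrdahfbn" → prefix "kjngrdah" already present; 3 new (f, b, n)
  "achlomplins" → prefix "achlompli" already present; 2 new (n, s)
  "achicbjqj" → prefix "achicbj" already present; 2 new (q, j)
  "achgcb" → prefix "ach" already present; 3 new (g, c, b)
  "achicakhvtt" → prefix "achic" already present; 6 new (a, k, h, v, t, t)
  "tjaxni" → prefix "tjaxn" already present; 1 new (i)
  "achicb" → prefix "achicb" already present; 0 new (none)
Total nodes = 7 + 5 + 5 + 4 + 1 + 11 + 1 + 9 + 5 + 3 + 2 + 2 + 3 + 6 + 1 + 0 = 65

65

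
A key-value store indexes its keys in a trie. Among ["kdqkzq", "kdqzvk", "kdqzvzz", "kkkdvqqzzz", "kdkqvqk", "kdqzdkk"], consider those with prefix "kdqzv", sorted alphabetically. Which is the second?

DFS of the "kdqzv" subtree visits, in order: "kdqzvk", "kdqzvzz"
The 2nd is kdqzvzz.

kdqzvzz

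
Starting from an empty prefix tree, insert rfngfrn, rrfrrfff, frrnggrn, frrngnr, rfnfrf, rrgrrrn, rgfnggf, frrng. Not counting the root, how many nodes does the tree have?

Trie structure (* marks end of a word):
(root)
├─ f
│  └─ r
│     └─ r
│        └─ n
│           └─ g *
│              ├─ g
│              │  └─ r
│              │     └─ n *
│              └─ n
│                 └─ r *
└─ r
   ├─ f
   │  └─ n
   │     ├─ f
   │     │  └─ r
   │     │     └─ f *
   │     └─ g
   │        └─ f
   │           └─ r
   │              └─ n *
   ├─ g
   │  └─ f
   │     └─ n
   │        └─ g
   │           └─ g
   │              └─ f *
   └─ r
      ├─ f
      │  └─ r
      │     └─ r
      │        └─ f
      │           └─ f
      │              └─ f *
      └─ g
         └─ r
            └─ r
               └─ r
                  └─ n *
Counting every labelled node above: 38.

38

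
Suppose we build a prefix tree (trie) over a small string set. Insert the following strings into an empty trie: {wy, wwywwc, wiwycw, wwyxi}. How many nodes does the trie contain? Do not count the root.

Count nodes per top-level branch (shared prefixes stored once):
  'w'-branch (wiwycw, wwywwc, wwyxi, wy): 14 nodes
Sum: 14

14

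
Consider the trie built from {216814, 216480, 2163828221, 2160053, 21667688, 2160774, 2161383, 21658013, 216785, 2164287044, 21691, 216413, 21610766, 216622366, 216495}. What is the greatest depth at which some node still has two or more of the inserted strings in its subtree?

Look for the deepest trie node that still has at least two words in its subtree.
e.g. "2160053" and "2160774" share the prefix "2160" of length 4; no pair shares a longer one.
Longest shared-prefix length: 4

4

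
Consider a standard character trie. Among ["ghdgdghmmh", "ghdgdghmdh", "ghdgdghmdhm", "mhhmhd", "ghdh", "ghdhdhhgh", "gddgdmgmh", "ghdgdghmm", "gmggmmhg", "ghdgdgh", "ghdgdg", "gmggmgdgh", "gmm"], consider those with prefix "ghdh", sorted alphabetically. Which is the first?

DFS of the "ghdh" subtree visits, in order: "ghdh", "ghdhdhhgh"
The 1st is ghdh.

ghdh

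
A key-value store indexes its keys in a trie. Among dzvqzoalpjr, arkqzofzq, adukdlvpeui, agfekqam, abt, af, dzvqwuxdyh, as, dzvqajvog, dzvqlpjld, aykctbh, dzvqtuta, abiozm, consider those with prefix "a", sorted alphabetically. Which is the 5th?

Filter for "a…" and sort: "abiozm", "abt", "adukdlvpeui", "af", "agfekqam", "arkqzofzq", "as", "aykctbh"
The 5th is agfekqam.

agfekqam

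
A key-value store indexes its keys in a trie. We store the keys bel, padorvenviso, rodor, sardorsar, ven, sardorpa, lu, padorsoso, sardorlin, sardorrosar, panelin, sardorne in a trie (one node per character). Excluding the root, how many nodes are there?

55

Insert word by word; a character creates a node only if that edge doesn't already exist:
  "bel" → 3 new (b, e, l)
  "padorvenviso" → 12 new (p, a, d, o, r, v, e, n, v, i, s, o)
  "rodor" → 5 new (r, o, d, o, r)
  "sardorsar" → 9 new (s, a, r, d, o, r, s, a, r)
  "ven" → 3 new (v, e, n)
  "sardorpa" → prefix "sardor" already present; 2 new (p, a)
  "lu" → 2 new (l, u)
  "padorsoso" → prefix "pador" already present; 4 new (s, o, s, o)
  "sardorlin" → prefix "sardor" already present; 3 new (l, i, n)
  "sardorrosar" → prefix "sardor" already present; 5 new (r, o, s, a, r)
  "panelin" → prefix "pa" already present; 5 new (n, e, l, i, n)
  "sardorne" → prefix "sardor" already present; 2 new (n, e)
Total nodes = 3 + 12 + 5 + 9 + 3 + 2 + 2 + 4 + 3 + 5 + 5 + 2 = 55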